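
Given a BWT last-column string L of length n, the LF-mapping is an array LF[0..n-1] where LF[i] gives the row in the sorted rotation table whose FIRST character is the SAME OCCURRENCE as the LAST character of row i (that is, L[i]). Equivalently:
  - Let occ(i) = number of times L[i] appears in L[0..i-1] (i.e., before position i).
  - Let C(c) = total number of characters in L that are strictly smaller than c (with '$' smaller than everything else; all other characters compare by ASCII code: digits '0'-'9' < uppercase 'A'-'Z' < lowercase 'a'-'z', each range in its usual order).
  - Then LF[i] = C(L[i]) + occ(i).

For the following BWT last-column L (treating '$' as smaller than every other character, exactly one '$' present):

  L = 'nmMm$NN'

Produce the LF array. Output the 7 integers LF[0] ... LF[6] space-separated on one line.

Char counts: '$':1, 'M':1, 'N':2, 'm':2, 'n':1
C (first-col start): C('$')=0, C('M')=1, C('N')=2, C('m')=4, C('n')=6
L[0]='n': occ=0, LF[0]=C('n')+0=6+0=6
L[1]='m': occ=0, LF[1]=C('m')+0=4+0=4
L[2]='M': occ=0, LF[2]=C('M')+0=1+0=1
L[3]='m': occ=1, LF[3]=C('m')+1=4+1=5
L[4]='$': occ=0, LF[4]=C('$')+0=0+0=0
L[5]='N': occ=0, LF[5]=C('N')+0=2+0=2
L[6]='N': occ=1, LF[6]=C('N')+1=2+1=3

Answer: 6 4 1 5 0 2 3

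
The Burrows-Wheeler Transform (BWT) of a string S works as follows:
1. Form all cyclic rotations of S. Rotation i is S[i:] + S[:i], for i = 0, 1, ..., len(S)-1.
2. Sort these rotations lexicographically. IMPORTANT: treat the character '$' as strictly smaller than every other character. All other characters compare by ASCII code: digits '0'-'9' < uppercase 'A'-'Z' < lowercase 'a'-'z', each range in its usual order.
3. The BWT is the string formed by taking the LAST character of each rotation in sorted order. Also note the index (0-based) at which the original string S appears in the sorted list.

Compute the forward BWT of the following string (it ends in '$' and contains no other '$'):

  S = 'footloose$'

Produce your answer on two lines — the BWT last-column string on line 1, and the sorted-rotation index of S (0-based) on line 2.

Answer: es$tlfoooo
2

Derivation:
All 10 rotations (rotation i = S[i:]+S[:i]):
  rot[0] = footloose$
  rot[1] = ootloose$f
  rot[2] = otloose$fo
  rot[3] = tloose$foo
  rot[4] = loose$foot
  rot[5] = oose$footl
  rot[6] = ose$footlo
  rot[7] = se$footloo
  rot[8] = e$footloos
  rot[9] = $footloose
Sorted (with $ < everything):
  sorted[0] = $footloose  (last char: 'e')
  sorted[1] = e$footloos  (last char: 's')
  sorted[2] = footloose$  (last char: '$')
  sorted[3] = loose$foot  (last char: 't')
  sorted[4] = oose$footl  (last char: 'l')
  sorted[5] = ootloose$f  (last char: 'f')
  sorted[6] = ose$footlo  (last char: 'o')
  sorted[7] = otloose$fo  (last char: 'o')
  sorted[8] = se$footloo  (last char: 'o')
  sorted[9] = tloose$foo  (last char: 'o')
Last column: es$tlfoooo
Original string S is at sorted index 2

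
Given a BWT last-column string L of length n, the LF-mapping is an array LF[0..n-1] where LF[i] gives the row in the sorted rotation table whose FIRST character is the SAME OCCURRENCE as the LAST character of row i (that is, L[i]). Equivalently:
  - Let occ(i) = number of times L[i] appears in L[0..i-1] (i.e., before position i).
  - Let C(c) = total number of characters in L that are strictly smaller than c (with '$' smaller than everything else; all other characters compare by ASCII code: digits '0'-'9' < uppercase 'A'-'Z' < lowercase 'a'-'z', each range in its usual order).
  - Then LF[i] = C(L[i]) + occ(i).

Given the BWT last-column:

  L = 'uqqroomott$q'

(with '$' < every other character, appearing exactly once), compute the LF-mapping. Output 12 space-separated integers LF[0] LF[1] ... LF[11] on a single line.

Char counts: '$':1, 'm':1, 'o':3, 'q':3, 'r':1, 't':2, 'u':1
C (first-col start): C('$')=0, C('m')=1, C('o')=2, C('q')=5, C('r')=8, C('t')=9, C('u')=11
L[0]='u': occ=0, LF[0]=C('u')+0=11+0=11
L[1]='q': occ=0, LF[1]=C('q')+0=5+0=5
L[2]='q': occ=1, LF[2]=C('q')+1=5+1=6
L[3]='r': occ=0, LF[3]=C('r')+0=8+0=8
L[4]='o': occ=0, LF[4]=C('o')+0=2+0=2
L[5]='o': occ=1, LF[5]=C('o')+1=2+1=3
L[6]='m': occ=0, LF[6]=C('m')+0=1+0=1
L[7]='o': occ=2, LF[7]=C('o')+2=2+2=4
L[8]='t': occ=0, LF[8]=C('t')+0=9+0=9
L[9]='t': occ=1, LF[9]=C('t')+1=9+1=10
L[10]='$': occ=0, LF[10]=C('$')+0=0+0=0
L[11]='q': occ=2, LF[11]=C('q')+2=5+2=7

Answer: 11 5 6 8 2 3 1 4 9 10 0 7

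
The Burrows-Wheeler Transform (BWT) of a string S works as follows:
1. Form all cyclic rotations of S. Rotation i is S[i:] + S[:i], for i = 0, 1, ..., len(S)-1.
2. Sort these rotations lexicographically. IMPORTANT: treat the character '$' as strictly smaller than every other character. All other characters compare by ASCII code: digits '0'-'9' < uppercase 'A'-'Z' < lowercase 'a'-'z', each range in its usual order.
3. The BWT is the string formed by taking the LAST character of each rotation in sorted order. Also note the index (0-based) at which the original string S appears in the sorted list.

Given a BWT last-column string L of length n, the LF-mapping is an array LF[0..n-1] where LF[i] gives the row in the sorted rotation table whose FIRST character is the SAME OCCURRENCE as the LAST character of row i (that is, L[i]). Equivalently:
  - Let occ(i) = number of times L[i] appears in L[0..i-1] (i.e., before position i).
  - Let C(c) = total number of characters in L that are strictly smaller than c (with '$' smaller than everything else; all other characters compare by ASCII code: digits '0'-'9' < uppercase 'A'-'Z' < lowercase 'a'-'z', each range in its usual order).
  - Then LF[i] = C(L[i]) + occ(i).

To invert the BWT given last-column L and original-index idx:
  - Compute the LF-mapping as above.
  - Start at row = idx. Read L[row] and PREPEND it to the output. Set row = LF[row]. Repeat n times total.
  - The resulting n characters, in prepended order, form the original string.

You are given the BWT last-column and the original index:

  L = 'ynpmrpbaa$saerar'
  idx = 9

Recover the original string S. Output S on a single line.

LF mapping: 15 8 9 7 11 10 5 1 2 0 14 3 6 12 4 13
Walk LF starting at row 9, prepending L[row]:
  step 1: row=9, L[9]='$', prepend. Next row=LF[9]=0
  step 2: row=0, L[0]='y', prepend. Next row=LF[0]=15
  step 3: row=15, L[15]='r', prepend. Next row=LF[15]=13
  step 4: row=13, L[13]='r', prepend. Next row=LF[13]=12
  step 5: row=12, L[12]='e', prepend. Next row=LF[12]=6
  step 6: row=6, L[6]='b', prepend. Next row=LF[6]=5
  step 7: row=5, L[5]='p', prepend. Next row=LF[5]=10
  step 8: row=10, L[10]='s', prepend. Next row=LF[10]=14
  step 9: row=14, L[14]='a', prepend. Next row=LF[14]=4
  step 10: row=4, L[4]='r', prepend. Next row=LF[4]=11
  step 11: row=11, L[11]='a', prepend. Next row=LF[11]=3
  step 12: row=3, L[3]='m', prepend. Next row=LF[3]=7
  step 13: row=7, L[7]='a', prepend. Next row=LF[7]=1
  step 14: row=1, L[1]='n', prepend. Next row=LF[1]=8
  step 15: row=8, L[8]='a', prepend. Next row=LF[8]=2
  step 16: row=2, L[2]='p', prepend. Next row=LF[2]=9
Reversed output: panamaraspberry$

Answer: panamaraspberry$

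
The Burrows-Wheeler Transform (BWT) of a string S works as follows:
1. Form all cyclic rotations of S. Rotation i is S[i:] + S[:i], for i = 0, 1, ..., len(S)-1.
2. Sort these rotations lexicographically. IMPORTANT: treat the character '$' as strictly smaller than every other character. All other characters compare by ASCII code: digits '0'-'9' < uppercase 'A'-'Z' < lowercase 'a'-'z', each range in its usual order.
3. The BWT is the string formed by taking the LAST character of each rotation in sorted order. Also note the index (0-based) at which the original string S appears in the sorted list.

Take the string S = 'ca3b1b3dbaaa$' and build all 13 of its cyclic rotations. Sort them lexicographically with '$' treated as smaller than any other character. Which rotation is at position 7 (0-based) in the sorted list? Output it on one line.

All 13 rotations (rotation i = S[i:]+S[:i]):
  rot[0] = ca3b1b3dbaaa$
  rot[1] = a3b1b3dbaaa$c
  rot[2] = 3b1b3dbaaa$ca
  rot[3] = b1b3dbaaa$ca3
  rot[4] = 1b3dbaaa$ca3b
  rot[5] = b3dbaaa$ca3b1
  rot[6] = 3dbaaa$ca3b1b
  rot[7] = dbaaa$ca3b1b3
  rot[8] = baaa$ca3b1b3d
  rot[9] = aaa$ca3b1b3db
  rot[10] = aa$ca3b1b3dba
  rot[11] = a$ca3b1b3dbaa
  rot[12] = $ca3b1b3dbaaa
Sorted (with $ < everything):
  sorted[0] = $ca3b1b3dbaaa
  sorted[1] = 1b3dbaaa$ca3b
  sorted[2] = 3b1b3dbaaa$ca
  sorted[3] = 3dbaaa$ca3b1b
  sorted[4] = a$ca3b1b3dbaa
  sorted[5] = a3b1b3dbaaa$c
  sorted[6] = aa$ca3b1b3dba
  sorted[7] = aaa$ca3b1b3db
  sorted[8] = b1b3dbaaa$ca3
  sorted[9] = b3dbaaa$ca3b1
  sorted[10] = baaa$ca3b1b3d
  sorted[11] = ca3b1b3dbaaa$
  sorted[12] = dbaaa$ca3b1b3
sorted[7] = aaa$ca3b1b3db

Answer: aaa$ca3b1b3db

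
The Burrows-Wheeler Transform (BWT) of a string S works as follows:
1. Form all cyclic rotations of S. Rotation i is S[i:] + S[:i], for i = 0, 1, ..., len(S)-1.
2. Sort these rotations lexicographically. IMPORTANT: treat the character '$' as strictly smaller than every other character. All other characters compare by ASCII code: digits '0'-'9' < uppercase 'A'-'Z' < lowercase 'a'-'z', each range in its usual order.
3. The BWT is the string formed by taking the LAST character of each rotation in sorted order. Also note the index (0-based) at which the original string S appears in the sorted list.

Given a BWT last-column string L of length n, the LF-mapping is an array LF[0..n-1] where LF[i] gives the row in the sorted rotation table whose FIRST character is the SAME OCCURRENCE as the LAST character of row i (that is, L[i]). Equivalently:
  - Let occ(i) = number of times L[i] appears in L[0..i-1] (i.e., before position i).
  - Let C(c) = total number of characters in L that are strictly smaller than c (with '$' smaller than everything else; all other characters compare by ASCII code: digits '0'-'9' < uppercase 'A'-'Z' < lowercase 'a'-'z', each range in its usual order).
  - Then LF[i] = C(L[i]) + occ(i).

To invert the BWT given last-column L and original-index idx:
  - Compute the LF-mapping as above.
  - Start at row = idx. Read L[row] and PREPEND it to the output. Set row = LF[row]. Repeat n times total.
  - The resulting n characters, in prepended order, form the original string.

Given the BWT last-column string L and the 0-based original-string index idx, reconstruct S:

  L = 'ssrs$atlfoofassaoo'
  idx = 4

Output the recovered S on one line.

LF mapping: 12 13 11 14 0 1 17 6 4 7 8 5 2 15 16 3 9 10
Walk LF starting at row 4, prepending L[row]:
  step 1: row=4, L[4]='$', prepend. Next row=LF[4]=0
  step 2: row=0, L[0]='s', prepend. Next row=LF[0]=12
  step 3: row=12, L[12]='a', prepend. Next row=LF[12]=2
  step 4: row=2, L[2]='r', prepend. Next row=LF[2]=11
  step 5: row=11, L[11]='f', prepend. Next row=LF[11]=5
  step 6: row=5, L[5]='a', prepend. Next row=LF[5]=1
  step 7: row=1, L[1]='s', prepend. Next row=LF[1]=13
  step 8: row=13, L[13]='s', prepend. Next row=LF[13]=15
  step 9: row=15, L[15]='a', prepend. Next row=LF[15]=3
  step 10: row=3, L[3]='s', prepend. Next row=LF[3]=14
  step 11: row=14, L[14]='s', prepend. Next row=LF[14]=16
  step 12: row=16, L[16]='o', prepend. Next row=LF[16]=9
  step 13: row=9, L[9]='o', prepend. Next row=LF[9]=7
  step 14: row=7, L[7]='l', prepend. Next row=LF[7]=6
  step 15: row=6, L[6]='t', prepend. Next row=LF[6]=17
  step 16: row=17, L[17]='o', prepend. Next row=LF[17]=10
  step 17: row=10, L[10]='o', prepend. Next row=LF[10]=8
  step 18: row=8, L[8]='f', prepend. Next row=LF[8]=4
Reversed output: footloossassafras$

Answer: footloossassafras$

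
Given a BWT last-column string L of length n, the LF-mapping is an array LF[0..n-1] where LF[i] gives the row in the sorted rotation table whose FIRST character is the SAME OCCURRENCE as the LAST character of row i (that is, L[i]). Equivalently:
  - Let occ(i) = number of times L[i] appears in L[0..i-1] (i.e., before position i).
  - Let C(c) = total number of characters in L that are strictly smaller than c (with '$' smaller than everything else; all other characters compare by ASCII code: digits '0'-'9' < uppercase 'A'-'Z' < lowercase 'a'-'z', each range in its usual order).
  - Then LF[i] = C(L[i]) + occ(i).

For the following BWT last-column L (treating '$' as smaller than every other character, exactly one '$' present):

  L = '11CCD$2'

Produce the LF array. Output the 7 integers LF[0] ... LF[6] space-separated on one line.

Answer: 1 2 4 5 6 0 3

Derivation:
Char counts: '$':1, '1':2, '2':1, 'C':2, 'D':1
C (first-col start): C('$')=0, C('1')=1, C('2')=3, C('C')=4, C('D')=6
L[0]='1': occ=0, LF[0]=C('1')+0=1+0=1
L[1]='1': occ=1, LF[1]=C('1')+1=1+1=2
L[2]='C': occ=0, LF[2]=C('C')+0=4+0=4
L[3]='C': occ=1, LF[3]=C('C')+1=4+1=5
L[4]='D': occ=0, LF[4]=C('D')+0=6+0=6
L[5]='$': occ=0, LF[5]=C('$')+0=0+0=0
L[6]='2': occ=0, LF[6]=C('2')+0=3+0=3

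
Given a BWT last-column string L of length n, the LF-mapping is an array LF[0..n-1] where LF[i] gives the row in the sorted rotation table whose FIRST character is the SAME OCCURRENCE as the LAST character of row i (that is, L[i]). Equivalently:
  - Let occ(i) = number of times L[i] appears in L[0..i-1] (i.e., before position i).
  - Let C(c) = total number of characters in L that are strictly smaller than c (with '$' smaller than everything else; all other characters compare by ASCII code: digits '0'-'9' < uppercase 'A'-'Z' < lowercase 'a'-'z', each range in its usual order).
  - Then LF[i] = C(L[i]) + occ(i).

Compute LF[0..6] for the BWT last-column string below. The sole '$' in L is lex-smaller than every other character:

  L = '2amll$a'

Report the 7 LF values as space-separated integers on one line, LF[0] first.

Char counts: '$':1, '2':1, 'a':2, 'l':2, 'm':1
C (first-col start): C('$')=0, C('2')=1, C('a')=2, C('l')=4, C('m')=6
L[0]='2': occ=0, LF[0]=C('2')+0=1+0=1
L[1]='a': occ=0, LF[1]=C('a')+0=2+0=2
L[2]='m': occ=0, LF[2]=C('m')+0=6+0=6
L[3]='l': occ=0, LF[3]=C('l')+0=4+0=4
L[4]='l': occ=1, LF[4]=C('l')+1=4+1=5
L[5]='$': occ=0, LF[5]=C('$')+0=0+0=0
L[6]='a': occ=1, LF[6]=C('a')+1=2+1=3

Answer: 1 2 6 4 5 0 3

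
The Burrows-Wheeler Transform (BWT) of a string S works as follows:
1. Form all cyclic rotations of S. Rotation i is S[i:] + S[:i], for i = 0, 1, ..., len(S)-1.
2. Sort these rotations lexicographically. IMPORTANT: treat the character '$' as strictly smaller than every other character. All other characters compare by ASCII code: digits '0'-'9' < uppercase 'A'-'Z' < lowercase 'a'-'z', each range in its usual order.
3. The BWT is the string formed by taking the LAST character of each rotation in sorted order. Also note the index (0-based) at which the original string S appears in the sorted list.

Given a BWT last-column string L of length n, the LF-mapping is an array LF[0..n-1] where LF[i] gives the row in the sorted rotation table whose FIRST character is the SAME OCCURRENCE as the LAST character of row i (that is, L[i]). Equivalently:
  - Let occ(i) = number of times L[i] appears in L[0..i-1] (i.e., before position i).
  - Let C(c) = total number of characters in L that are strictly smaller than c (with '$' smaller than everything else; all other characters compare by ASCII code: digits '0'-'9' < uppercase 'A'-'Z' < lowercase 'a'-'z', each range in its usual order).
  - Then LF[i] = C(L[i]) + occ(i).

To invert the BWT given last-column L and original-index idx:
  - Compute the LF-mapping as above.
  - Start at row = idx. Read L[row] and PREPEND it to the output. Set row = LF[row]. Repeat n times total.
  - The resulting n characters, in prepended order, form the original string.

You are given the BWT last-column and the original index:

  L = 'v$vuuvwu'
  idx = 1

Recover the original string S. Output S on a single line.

Answer: uuwvvuv$

Derivation:
LF mapping: 4 0 5 1 2 6 7 3
Walk LF starting at row 1, prepending L[row]:
  step 1: row=1, L[1]='$', prepend. Next row=LF[1]=0
  step 2: row=0, L[0]='v', prepend. Next row=LF[0]=4
  step 3: row=4, L[4]='u', prepend. Next row=LF[4]=2
  step 4: row=2, L[2]='v', prepend. Next row=LF[2]=5
  step 5: row=5, L[5]='v', prepend. Next row=LF[5]=6
  step 6: row=6, L[6]='w', prepend. Next row=LF[6]=7
  step 7: row=7, L[7]='u', prepend. Next row=LF[7]=3
  step 8: row=3, L[3]='u', prepend. Next row=LF[3]=1
Reversed output: uuwvvuv$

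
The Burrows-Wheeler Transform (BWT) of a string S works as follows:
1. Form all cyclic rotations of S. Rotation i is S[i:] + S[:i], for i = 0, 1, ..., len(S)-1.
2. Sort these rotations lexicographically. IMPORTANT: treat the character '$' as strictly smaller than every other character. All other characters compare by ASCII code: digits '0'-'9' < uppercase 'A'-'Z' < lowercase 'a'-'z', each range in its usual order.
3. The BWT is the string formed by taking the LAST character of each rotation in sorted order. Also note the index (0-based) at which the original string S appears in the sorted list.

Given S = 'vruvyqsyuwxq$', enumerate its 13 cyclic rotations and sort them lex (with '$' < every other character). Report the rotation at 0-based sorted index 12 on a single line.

Answer: yuwxq$vruvyqs

Derivation:
All 13 rotations (rotation i = S[i:]+S[:i]):
  rot[0] = vruvyqsyuwxq$
  rot[1] = ruvyqsyuwxq$v
  rot[2] = uvyqsyuwxq$vr
  rot[3] = vyqsyuwxq$vru
  rot[4] = yqsyuwxq$vruv
  rot[5] = qsyuwxq$vruvy
  rot[6] = syuwxq$vruvyq
  rot[7] = yuwxq$vruvyqs
  rot[8] = uwxq$vruvyqsy
  rot[9] = wxq$vruvyqsyu
  rot[10] = xq$vruvyqsyuw
  rot[11] = q$vruvyqsyuwx
  rot[12] = $vruvyqsyuwxq
Sorted (with $ < everything):
  sorted[0] = $vruvyqsyuwxq
  sorted[1] = q$vruvyqsyuwx
  sorted[2] = qsyuwxq$vruvy
  sorted[3] = ruvyqsyuwxq$v
  sorted[4] = syuwxq$vruvyq
  sorted[5] = uvyqsyuwxq$vr
  sorted[6] = uwxq$vruvyqsy
  sorted[7] = vruvyqsyuwxq$
  sorted[8] = vyqsyuwxq$vru
  sorted[9] = wxq$vruvyqsyu
  sorted[10] = xq$vruvyqsyuw
  sorted[11] = yqsyuwxq$vruv
  sorted[12] = yuwxq$vruvyqs
sorted[12] = yuwxq$vruvyqs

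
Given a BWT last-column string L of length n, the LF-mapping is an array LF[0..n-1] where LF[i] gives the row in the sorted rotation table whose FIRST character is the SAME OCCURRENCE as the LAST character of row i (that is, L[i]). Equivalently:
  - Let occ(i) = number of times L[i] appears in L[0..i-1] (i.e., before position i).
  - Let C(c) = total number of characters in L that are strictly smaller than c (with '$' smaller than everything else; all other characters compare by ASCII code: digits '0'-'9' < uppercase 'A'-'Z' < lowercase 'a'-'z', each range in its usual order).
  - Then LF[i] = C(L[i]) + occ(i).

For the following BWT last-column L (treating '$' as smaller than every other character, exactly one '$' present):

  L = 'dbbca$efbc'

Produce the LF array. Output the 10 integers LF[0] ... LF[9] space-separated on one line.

Char counts: '$':1, 'a':1, 'b':3, 'c':2, 'd':1, 'e':1, 'f':1
C (first-col start): C('$')=0, C('a')=1, C('b')=2, C('c')=5, C('d')=7, C('e')=8, C('f')=9
L[0]='d': occ=0, LF[0]=C('d')+0=7+0=7
L[1]='b': occ=0, LF[1]=C('b')+0=2+0=2
L[2]='b': occ=1, LF[2]=C('b')+1=2+1=3
L[3]='c': occ=0, LF[3]=C('c')+0=5+0=5
L[4]='a': occ=0, LF[4]=C('a')+0=1+0=1
L[5]='$': occ=0, LF[5]=C('$')+0=0+0=0
L[6]='e': occ=0, LF[6]=C('e')+0=8+0=8
L[7]='f': occ=0, LF[7]=C('f')+0=9+0=9
L[8]='b': occ=2, LF[8]=C('b')+2=2+2=4
L[9]='c': occ=1, LF[9]=C('c')+1=5+1=6

Answer: 7 2 3 5 1 0 8 9 4 6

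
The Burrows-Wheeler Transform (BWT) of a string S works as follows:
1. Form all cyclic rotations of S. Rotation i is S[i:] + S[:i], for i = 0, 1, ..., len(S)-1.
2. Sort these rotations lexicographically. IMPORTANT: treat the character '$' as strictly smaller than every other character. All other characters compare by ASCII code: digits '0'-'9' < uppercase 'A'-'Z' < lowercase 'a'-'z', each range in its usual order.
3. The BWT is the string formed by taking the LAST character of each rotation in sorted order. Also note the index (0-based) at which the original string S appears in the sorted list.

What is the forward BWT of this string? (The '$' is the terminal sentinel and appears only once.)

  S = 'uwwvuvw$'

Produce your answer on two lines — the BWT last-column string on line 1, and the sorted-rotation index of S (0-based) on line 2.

All 8 rotations (rotation i = S[i:]+S[:i]):
  rot[0] = uwwvuvw$
  rot[1] = wwvuvw$u
  rot[2] = wvuvw$uw
  rot[3] = vuvw$uww
  rot[4] = uvw$uwwv
  rot[5] = vw$uwwvu
  rot[6] = w$uwwvuv
  rot[7] = $uwwvuvw
Sorted (with $ < everything):
  sorted[0] = $uwwvuvw  (last char: 'w')
  sorted[1] = uvw$uwwv  (last char: 'v')
  sorted[2] = uwwvuvw$  (last char: '$')
  sorted[3] = vuvw$uww  (last char: 'w')
  sorted[4] = vw$uwwvu  (last char: 'u')
  sorted[5] = w$uwwvuv  (last char: 'v')
  sorted[6] = wvuvw$uw  (last char: 'w')
  sorted[7] = wwvuvw$u  (last char: 'u')
Last column: wv$wuvwu
Original string S is at sorted index 2

Answer: wv$wuvwu
2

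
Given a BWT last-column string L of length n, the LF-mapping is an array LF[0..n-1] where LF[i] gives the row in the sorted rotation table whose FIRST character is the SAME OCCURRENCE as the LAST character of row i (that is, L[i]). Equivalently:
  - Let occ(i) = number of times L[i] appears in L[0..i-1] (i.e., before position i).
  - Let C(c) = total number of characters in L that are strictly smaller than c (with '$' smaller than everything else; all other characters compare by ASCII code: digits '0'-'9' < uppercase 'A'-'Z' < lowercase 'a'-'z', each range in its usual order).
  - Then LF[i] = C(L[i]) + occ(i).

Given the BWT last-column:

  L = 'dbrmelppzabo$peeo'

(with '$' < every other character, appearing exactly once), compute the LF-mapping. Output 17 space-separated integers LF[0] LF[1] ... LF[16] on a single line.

Char counts: '$':1, 'a':1, 'b':2, 'd':1, 'e':3, 'l':1, 'm':1, 'o':2, 'p':3, 'r':1, 'z':1
C (first-col start): C('$')=0, C('a')=1, C('b')=2, C('d')=4, C('e')=5, C('l')=8, C('m')=9, C('o')=10, C('p')=12, C('r')=15, C('z')=16
L[0]='d': occ=0, LF[0]=C('d')+0=4+0=4
L[1]='b': occ=0, LF[1]=C('b')+0=2+0=2
L[2]='r': occ=0, LF[2]=C('r')+0=15+0=15
L[3]='m': occ=0, LF[3]=C('m')+0=9+0=9
L[4]='e': occ=0, LF[4]=C('e')+0=5+0=5
L[5]='l': occ=0, LF[5]=C('l')+0=8+0=8
L[6]='p': occ=0, LF[6]=C('p')+0=12+0=12
L[7]='p': occ=1, LF[7]=C('p')+1=12+1=13
L[8]='z': occ=0, LF[8]=C('z')+0=16+0=16
L[9]='a': occ=0, LF[9]=C('a')+0=1+0=1
L[10]='b': occ=1, LF[10]=C('b')+1=2+1=3
L[11]='o': occ=0, LF[11]=C('o')+0=10+0=10
L[12]='$': occ=0, LF[12]=C('$')+0=0+0=0
L[13]='p': occ=2, LF[13]=C('p')+2=12+2=14
L[14]='e': occ=1, LF[14]=C('e')+1=5+1=6
L[15]='e': occ=2, LF[15]=C('e')+2=5+2=7
L[16]='o': occ=1, LF[16]=C('o')+1=10+1=11

Answer: 4 2 15 9 5 8 12 13 16 1 3 10 0 14 6 7 11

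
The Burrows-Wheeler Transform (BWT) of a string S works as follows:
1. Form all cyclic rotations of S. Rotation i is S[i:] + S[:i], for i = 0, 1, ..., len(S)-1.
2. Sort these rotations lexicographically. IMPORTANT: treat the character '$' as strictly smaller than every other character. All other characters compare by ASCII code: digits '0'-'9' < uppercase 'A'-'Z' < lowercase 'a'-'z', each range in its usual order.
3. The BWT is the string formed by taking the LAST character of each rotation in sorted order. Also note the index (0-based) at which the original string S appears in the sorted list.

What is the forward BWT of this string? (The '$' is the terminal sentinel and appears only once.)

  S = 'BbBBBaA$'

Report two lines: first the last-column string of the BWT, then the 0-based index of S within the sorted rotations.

All 8 rotations (rotation i = S[i:]+S[:i]):
  rot[0] = BbBBBaA$
  rot[1] = bBBBaA$B
  rot[2] = BBBaA$Bb
  rot[3] = BBaA$BbB
  rot[4] = BaA$BbBB
  rot[5] = aA$BbBBB
  rot[6] = A$BbBBBa
  rot[7] = $BbBBBaA
Sorted (with $ < everything):
  sorted[0] = $BbBBBaA  (last char: 'A')
  sorted[1] = A$BbBBBa  (last char: 'a')
  sorted[2] = BBBaA$Bb  (last char: 'b')
  sorted[3] = BBaA$BbB  (last char: 'B')
  sorted[4] = BaA$BbBB  (last char: 'B')
  sorted[5] = BbBBBaA$  (last char: '$')
  sorted[6] = aA$BbBBB  (last char: 'B')
  sorted[7] = bBBBaA$B  (last char: 'B')
Last column: AabBB$BB
Original string S is at sorted index 5

Answer: AabBB$BB
5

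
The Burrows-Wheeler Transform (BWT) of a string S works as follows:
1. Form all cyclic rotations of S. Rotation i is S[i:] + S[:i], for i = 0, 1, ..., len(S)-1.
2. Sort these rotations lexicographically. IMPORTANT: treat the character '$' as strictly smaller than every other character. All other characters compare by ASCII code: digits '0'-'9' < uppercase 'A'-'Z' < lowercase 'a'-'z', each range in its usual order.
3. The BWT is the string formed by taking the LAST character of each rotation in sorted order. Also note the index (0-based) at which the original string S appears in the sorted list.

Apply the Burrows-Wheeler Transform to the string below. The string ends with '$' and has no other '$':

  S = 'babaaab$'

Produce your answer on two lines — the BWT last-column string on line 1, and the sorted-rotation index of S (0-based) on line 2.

Answer: bbaabaa$
7

Derivation:
All 8 rotations (rotation i = S[i:]+S[:i]):
  rot[0] = babaaab$
  rot[1] = abaaab$b
  rot[2] = baaab$ba
  rot[3] = aaab$bab
  rot[4] = aab$baba
  rot[5] = ab$babaa
  rot[6] = b$babaaa
  rot[7] = $babaaab
Sorted (with $ < everything):
  sorted[0] = $babaaab  (last char: 'b')
  sorted[1] = aaab$bab  (last char: 'b')
  sorted[2] = aab$baba  (last char: 'a')
  sorted[3] = ab$babaa  (last char: 'a')
  sorted[4] = abaaab$b  (last char: 'b')
  sorted[5] = b$babaaa  (last char: 'a')
  sorted[6] = baaab$ba  (last char: 'a')
  sorted[7] = babaaab$  (last char: '$')
Last column: bbaabaa$
Original string S is at sorted index 7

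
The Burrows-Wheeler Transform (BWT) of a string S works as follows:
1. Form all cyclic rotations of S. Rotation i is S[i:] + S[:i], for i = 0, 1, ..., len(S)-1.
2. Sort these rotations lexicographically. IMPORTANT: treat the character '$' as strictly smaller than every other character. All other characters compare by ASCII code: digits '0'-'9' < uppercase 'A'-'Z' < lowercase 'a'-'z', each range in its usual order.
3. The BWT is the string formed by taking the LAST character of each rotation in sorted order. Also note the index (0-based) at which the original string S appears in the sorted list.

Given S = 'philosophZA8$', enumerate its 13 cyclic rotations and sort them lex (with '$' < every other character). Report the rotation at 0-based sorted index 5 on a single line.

Answer: hilosophZA8$p

Derivation:
All 13 rotations (rotation i = S[i:]+S[:i]):
  rot[0] = philosophZA8$
  rot[1] = hilosophZA8$p
  rot[2] = ilosophZA8$ph
  rot[3] = losophZA8$phi
  rot[4] = osophZA8$phil
  rot[5] = sophZA8$philo
  rot[6] = ophZA8$philos
  rot[7] = phZA8$philoso
  rot[8] = hZA8$philosop
  rot[9] = ZA8$philosoph
  rot[10] = A8$philosophZ
  rot[11] = 8$philosophZA
  rot[12] = $philosophZA8
Sorted (with $ < everything):
  sorted[0] = $philosophZA8
  sorted[1] = 8$philosophZA
  sorted[2] = A8$philosophZ
  sorted[3] = ZA8$philosoph
  sorted[4] = hZA8$philosop
  sorted[5] = hilosophZA8$p
  sorted[6] = ilosophZA8$ph
  sorted[7] = losophZA8$phi
  sorted[8] = ophZA8$philos
  sorted[9] = osophZA8$phil
  sorted[10] = phZA8$philoso
  sorted[11] = philosophZA8$
  sorted[12] = sophZA8$philo
sorted[5] = hilosophZA8$p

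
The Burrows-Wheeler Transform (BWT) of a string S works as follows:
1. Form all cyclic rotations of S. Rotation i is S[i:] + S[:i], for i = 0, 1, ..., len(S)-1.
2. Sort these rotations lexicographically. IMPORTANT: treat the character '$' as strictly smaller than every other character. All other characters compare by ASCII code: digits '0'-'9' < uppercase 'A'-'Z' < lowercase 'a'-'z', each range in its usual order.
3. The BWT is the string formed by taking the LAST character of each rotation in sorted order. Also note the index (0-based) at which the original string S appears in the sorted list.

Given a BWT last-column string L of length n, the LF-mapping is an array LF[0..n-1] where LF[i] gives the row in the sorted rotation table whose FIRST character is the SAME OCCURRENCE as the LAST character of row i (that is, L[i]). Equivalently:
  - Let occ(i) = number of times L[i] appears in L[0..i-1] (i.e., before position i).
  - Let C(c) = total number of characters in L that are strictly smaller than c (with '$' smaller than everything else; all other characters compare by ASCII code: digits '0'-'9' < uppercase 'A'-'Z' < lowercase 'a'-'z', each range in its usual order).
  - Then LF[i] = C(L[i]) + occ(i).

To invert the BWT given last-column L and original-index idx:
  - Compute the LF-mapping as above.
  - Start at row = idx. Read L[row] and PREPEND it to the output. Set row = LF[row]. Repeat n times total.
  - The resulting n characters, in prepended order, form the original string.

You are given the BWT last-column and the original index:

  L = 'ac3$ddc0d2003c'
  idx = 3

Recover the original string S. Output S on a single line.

Answer: 0d2c3d30cdc0a$

Derivation:
LF mapping: 7 8 5 0 11 12 9 1 13 4 2 3 6 10
Walk LF starting at row 3, prepending L[row]:
  step 1: row=3, L[3]='$', prepend. Next row=LF[3]=0
  step 2: row=0, L[0]='a', prepend. Next row=LF[0]=7
  step 3: row=7, L[7]='0', prepend. Next row=LF[7]=1
  step 4: row=1, L[1]='c', prepend. Next row=LF[1]=8
  step 5: row=8, L[8]='d', prepend. Next row=LF[8]=13
  step 6: row=13, L[13]='c', prepend. Next row=LF[13]=10
  step 7: row=10, L[10]='0', prepend. Next row=LF[10]=2
  step 8: row=2, L[2]='3', prepend. Next row=LF[2]=5
  step 9: row=5, L[5]='d', prepend. Next row=LF[5]=12
  step 10: row=12, L[12]='3', prepend. Next row=LF[12]=6
  step 11: row=6, L[6]='c', prepend. Next row=LF[6]=9
  step 12: row=9, L[9]='2', prepend. Next row=LF[9]=4
  step 13: row=4, L[4]='d', prepend. Next row=LF[4]=11
  step 14: row=11, L[11]='0', prepend. Next row=LF[11]=3
Reversed output: 0d2c3d30cdc0a$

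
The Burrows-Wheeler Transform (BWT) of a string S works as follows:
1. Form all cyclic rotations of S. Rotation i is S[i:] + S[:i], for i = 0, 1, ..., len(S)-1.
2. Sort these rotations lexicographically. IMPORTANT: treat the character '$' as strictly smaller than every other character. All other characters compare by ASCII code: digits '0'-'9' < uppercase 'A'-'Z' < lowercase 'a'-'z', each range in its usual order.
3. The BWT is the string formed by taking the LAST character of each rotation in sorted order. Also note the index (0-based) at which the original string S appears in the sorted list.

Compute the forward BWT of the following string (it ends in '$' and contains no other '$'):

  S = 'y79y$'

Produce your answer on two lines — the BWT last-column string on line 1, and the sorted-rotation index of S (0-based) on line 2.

Answer: yy79$
4

Derivation:
All 5 rotations (rotation i = S[i:]+S[:i]):
  rot[0] = y79y$
  rot[1] = 79y$y
  rot[2] = 9y$y7
  rot[3] = y$y79
  rot[4] = $y79y
Sorted (with $ < everything):
  sorted[0] = $y79y  (last char: 'y')
  sorted[1] = 79y$y  (last char: 'y')
  sorted[2] = 9y$y7  (last char: '7')
  sorted[3] = y$y79  (last char: '9')
  sorted[4] = y79y$  (last char: '$')
Last column: yy79$
Original string S is at sorted index 4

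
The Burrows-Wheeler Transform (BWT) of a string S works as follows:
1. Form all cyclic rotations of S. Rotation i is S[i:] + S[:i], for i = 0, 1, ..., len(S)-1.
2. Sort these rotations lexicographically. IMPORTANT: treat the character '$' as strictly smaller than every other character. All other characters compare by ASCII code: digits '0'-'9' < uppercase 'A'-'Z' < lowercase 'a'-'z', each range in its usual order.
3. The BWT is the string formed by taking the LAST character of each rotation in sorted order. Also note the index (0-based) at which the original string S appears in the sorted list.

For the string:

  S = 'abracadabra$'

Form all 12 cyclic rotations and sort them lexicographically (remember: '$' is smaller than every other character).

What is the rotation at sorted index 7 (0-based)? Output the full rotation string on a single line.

Answer: bracadabra$a

Derivation:
All 12 rotations (rotation i = S[i:]+S[:i]):
  rot[0] = abracadabra$
  rot[1] = bracadabra$a
  rot[2] = racadabra$ab
  rot[3] = acadabra$abr
  rot[4] = cadabra$abra
  rot[5] = adabra$abrac
  rot[6] = dabra$abraca
  rot[7] = abra$abracad
  rot[8] = bra$abracada
  rot[9] = ra$abracadab
  rot[10] = a$abracadabr
  rot[11] = $abracadabra
Sorted (with $ < everything):
  sorted[0] = $abracadabra
  sorted[1] = a$abracadabr
  sorted[2] = abra$abracad
  sorted[3] = abracadabra$
  sorted[4] = acadabra$abr
  sorted[5] = adabra$abrac
  sorted[6] = bra$abracada
  sorted[7] = bracadabra$a
  sorted[8] = cadabra$abra
  sorted[9] = dabra$abraca
  sorted[10] = ra$abracadab
  sorted[11] = racadabra$ab
sorted[7] = bracadabra$a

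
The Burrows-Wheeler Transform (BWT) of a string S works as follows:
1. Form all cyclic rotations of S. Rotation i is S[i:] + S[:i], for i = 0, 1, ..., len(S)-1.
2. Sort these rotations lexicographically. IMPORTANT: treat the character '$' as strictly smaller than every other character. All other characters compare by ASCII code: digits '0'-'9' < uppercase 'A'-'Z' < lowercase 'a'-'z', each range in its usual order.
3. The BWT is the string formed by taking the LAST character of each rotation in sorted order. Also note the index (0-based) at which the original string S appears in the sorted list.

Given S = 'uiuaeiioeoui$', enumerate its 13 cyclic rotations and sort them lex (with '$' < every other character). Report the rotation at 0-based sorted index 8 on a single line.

All 13 rotations (rotation i = S[i:]+S[:i]):
  rot[0] = uiuaeiioeoui$
  rot[1] = iuaeiioeoui$u
  rot[2] = uaeiioeoui$ui
  rot[3] = aeiioeoui$uiu
  rot[4] = eiioeoui$uiua
  rot[5] = iioeoui$uiuae
  rot[6] = ioeoui$uiuaei
  rot[7] = oeoui$uiuaeii
  rot[8] = eoui$uiuaeiio
  rot[9] = oui$uiuaeiioe
  rot[10] = ui$uiuaeiioeo
  rot[11] = i$uiuaeiioeou
  rot[12] = $uiuaeiioeoui
Sorted (with $ < everything):
  sorted[0] = $uiuaeiioeoui
  sorted[1] = aeiioeoui$uiu
  sorted[2] = eiioeoui$uiua
  sorted[3] = eoui$uiuaeiio
  sorted[4] = i$uiuaeiioeou
  sorted[5] = iioeoui$uiuae
  sorted[6] = ioeoui$uiuaei
  sorted[7] = iuaeiioeoui$u
  sorted[8] = oeoui$uiuaeii
  sorted[9] = oui$uiuaeiioe
  sorted[10] = uaeiioeoui$ui
  sorted[11] = ui$uiuaeiioeo
  sorted[12] = uiuaeiioeoui$
sorted[8] = oeoui$uiuaeii

Answer: oeoui$uiuaeii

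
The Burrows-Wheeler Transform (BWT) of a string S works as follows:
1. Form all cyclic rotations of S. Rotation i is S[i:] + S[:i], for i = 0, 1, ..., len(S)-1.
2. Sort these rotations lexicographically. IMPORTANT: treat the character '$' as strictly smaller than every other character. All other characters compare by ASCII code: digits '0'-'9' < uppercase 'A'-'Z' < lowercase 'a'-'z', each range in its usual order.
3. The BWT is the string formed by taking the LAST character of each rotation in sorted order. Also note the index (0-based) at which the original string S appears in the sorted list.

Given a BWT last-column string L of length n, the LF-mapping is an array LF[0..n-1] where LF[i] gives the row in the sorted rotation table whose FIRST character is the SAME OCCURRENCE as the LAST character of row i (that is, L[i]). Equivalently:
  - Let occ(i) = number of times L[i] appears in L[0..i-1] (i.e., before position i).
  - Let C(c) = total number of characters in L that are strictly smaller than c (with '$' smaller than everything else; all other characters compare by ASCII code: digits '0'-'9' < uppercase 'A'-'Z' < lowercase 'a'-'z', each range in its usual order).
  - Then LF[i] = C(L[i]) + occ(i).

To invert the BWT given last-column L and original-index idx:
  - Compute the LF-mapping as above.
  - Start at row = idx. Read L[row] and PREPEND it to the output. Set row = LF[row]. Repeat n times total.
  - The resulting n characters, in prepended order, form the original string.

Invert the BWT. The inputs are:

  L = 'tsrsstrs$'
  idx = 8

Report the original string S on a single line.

LF mapping: 7 3 1 4 5 8 2 6 0
Walk LF starting at row 8, prepending L[row]:
  step 1: row=8, L[8]='$', prepend. Next row=LF[8]=0
  step 2: row=0, L[0]='t', prepend. Next row=LF[0]=7
  step 3: row=7, L[7]='s', prepend. Next row=LF[7]=6
  step 4: row=6, L[6]='r', prepend. Next row=LF[6]=2
  step 5: row=2, L[2]='r', prepend. Next row=LF[2]=1
  step 6: row=1, L[1]='s', prepend. Next row=LF[1]=3
  step 7: row=3, L[3]='s', prepend. Next row=LF[3]=4
  step 8: row=4, L[4]='s', prepend. Next row=LF[4]=5
  step 9: row=5, L[5]='t', prepend. Next row=LF[5]=8
Reversed output: tsssrrst$

Answer: tsssrrst$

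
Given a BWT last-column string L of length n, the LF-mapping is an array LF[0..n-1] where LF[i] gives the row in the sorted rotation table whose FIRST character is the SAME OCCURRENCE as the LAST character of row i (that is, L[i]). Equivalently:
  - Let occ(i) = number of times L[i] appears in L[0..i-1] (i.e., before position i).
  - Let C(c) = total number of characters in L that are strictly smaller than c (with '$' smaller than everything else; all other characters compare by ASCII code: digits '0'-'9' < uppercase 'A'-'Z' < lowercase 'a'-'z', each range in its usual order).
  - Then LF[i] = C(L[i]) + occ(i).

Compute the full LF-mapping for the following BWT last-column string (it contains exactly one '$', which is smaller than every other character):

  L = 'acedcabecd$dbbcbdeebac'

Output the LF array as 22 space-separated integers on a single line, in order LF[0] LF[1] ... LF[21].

Char counts: '$':1, 'a':3, 'b':5, 'c':5, 'd':4, 'e':4
C (first-col start): C('$')=0, C('a')=1, C('b')=4, C('c')=9, C('d')=14, C('e')=18
L[0]='a': occ=0, LF[0]=C('a')+0=1+0=1
L[1]='c': occ=0, LF[1]=C('c')+0=9+0=9
L[2]='e': occ=0, LF[2]=C('e')+0=18+0=18
L[3]='d': occ=0, LF[3]=C('d')+0=14+0=14
L[4]='c': occ=1, LF[4]=C('c')+1=9+1=10
L[5]='a': occ=1, LF[5]=C('a')+1=1+1=2
L[6]='b': occ=0, LF[6]=C('b')+0=4+0=4
L[7]='e': occ=1, LF[7]=C('e')+1=18+1=19
L[8]='c': occ=2, LF[8]=C('c')+2=9+2=11
L[9]='d': occ=1, LF[9]=C('d')+1=14+1=15
L[10]='$': occ=0, LF[10]=C('$')+0=0+0=0
L[11]='d': occ=2, LF[11]=C('d')+2=14+2=16
L[12]='b': occ=1, LF[12]=C('b')+1=4+1=5
L[13]='b': occ=2, LF[13]=C('b')+2=4+2=6
L[14]='c': occ=3, LF[14]=C('c')+3=9+3=12
L[15]='b': occ=3, LF[15]=C('b')+3=4+3=7
L[16]='d': occ=3, LF[16]=C('d')+3=14+3=17
L[17]='e': occ=2, LF[17]=C('e')+2=18+2=20
L[18]='e': occ=3, LF[18]=C('e')+3=18+3=21
L[19]='b': occ=4, LF[19]=C('b')+4=4+4=8
L[20]='a': occ=2, LF[20]=C('a')+2=1+2=3
L[21]='c': occ=4, LF[21]=C('c')+4=9+4=13

Answer: 1 9 18 14 10 2 4 19 11 15 0 16 5 6 12 7 17 20 21 8 3 13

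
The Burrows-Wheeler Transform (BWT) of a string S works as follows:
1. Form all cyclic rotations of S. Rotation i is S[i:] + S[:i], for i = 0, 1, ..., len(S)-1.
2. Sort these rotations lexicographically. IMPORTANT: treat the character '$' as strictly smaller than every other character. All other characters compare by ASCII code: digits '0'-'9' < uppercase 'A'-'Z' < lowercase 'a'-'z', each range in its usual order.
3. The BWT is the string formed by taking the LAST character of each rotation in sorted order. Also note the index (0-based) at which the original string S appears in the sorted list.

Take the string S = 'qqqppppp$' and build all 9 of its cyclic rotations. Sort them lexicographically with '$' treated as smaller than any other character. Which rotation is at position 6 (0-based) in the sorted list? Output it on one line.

Answer: qppppp$qq

Derivation:
All 9 rotations (rotation i = S[i:]+S[:i]):
  rot[0] = qqqppppp$
  rot[1] = qqppppp$q
  rot[2] = qppppp$qq
  rot[3] = ppppp$qqq
  rot[4] = pppp$qqqp
  rot[5] = ppp$qqqpp
  rot[6] = pp$qqqppp
  rot[7] = p$qqqpppp
  rot[8] = $qqqppppp
Sorted (with $ < everything):
  sorted[0] = $qqqppppp
  sorted[1] = p$qqqpppp
  sorted[2] = pp$qqqppp
  sorted[3] = ppp$qqqpp
  sorted[4] = pppp$qqqp
  sorted[5] = ppppp$qqq
  sorted[6] = qppppp$qq
  sorted[7] = qqppppp$q
  sorted[8] = qqqppppp$
sorted[6] = qppppp$qq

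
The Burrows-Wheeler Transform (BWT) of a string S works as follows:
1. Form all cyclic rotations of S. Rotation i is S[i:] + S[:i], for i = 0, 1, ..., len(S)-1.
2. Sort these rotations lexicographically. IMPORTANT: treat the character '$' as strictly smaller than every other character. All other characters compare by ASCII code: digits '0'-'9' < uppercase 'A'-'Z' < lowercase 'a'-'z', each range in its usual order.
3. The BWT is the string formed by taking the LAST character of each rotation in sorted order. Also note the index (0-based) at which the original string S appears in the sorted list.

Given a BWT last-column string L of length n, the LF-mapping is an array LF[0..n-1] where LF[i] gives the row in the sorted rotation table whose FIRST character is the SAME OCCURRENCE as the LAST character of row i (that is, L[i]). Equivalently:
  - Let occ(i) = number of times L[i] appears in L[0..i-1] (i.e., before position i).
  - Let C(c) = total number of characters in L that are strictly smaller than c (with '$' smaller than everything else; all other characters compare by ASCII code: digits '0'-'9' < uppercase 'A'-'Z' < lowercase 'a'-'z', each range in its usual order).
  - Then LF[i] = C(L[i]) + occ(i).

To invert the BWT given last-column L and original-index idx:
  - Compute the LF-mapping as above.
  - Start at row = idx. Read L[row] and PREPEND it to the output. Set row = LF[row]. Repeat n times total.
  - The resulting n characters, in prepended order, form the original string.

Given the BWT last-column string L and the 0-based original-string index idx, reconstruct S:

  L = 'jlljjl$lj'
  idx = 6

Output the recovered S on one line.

LF mapping: 1 5 6 2 3 7 0 8 4
Walk LF starting at row 6, prepending L[row]:
  step 1: row=6, L[6]='$', prepend. Next row=LF[6]=0
  step 2: row=0, L[0]='j', prepend. Next row=LF[0]=1
  step 3: row=1, L[1]='l', prepend. Next row=LF[1]=5
  step 4: row=5, L[5]='l', prepend. Next row=LF[5]=7
  step 5: row=7, L[7]='l', prepend. Next row=LF[7]=8
  step 6: row=8, L[8]='j', prepend. Next row=LF[8]=4
  step 7: row=4, L[4]='j', prepend. Next row=LF[4]=3
  step 8: row=3, L[3]='j', prepend. Next row=LF[3]=2
  step 9: row=2, L[2]='l', prepend. Next row=LF[2]=6
Reversed output: ljjjlllj$

Answer: ljjjlllj$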